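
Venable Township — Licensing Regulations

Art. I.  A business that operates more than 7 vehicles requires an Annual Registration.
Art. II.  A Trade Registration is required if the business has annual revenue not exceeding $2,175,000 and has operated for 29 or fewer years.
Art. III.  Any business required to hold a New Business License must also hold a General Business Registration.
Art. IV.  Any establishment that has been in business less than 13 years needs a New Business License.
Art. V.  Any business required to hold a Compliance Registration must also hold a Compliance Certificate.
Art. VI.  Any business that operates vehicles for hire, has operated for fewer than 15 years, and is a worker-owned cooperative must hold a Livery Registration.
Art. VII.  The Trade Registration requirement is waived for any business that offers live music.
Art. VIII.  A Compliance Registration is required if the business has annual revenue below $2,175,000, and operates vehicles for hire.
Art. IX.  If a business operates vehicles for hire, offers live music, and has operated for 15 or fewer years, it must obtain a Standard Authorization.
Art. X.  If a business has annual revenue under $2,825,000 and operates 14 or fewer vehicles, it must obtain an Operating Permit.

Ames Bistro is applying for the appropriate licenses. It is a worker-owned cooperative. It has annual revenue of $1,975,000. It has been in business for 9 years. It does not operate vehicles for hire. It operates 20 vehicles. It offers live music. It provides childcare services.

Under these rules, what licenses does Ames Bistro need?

Art. I. vehicles 20 > 7 → Annual Registration required.
Art. II. revenue $1,975,000 ≤ $2,175,000; years in business 9 ≤ 29 → Trade Registration required.
Art. III. New Business License is required → General Business Registration also required.
Art. IV. years in business 9 < 13 → New Business License required.
Art. V. Compliance Registration is not required → no effect.
Art. VI. does not operate vehicles for hire; years in business 9 < 15; is a worker-owned cooperative → Livery Registration not required.
Art. VII. offers live music → exempt from Trade Registration.
Art. VIII. revenue $1,975,000 < $2,175,000; does not operate vehicles for hire → Compliance Registration not required.
Art. IX. does not operate vehicles for hire; offers live music; years in business 9 ≤ 15 → Standard Authorization not required.
Art. X. revenue $1,975,000 < $2,825,000; vehicles 20 > 14 → Operating Permit not required.

Annual Registration, General Business Registration, New Business License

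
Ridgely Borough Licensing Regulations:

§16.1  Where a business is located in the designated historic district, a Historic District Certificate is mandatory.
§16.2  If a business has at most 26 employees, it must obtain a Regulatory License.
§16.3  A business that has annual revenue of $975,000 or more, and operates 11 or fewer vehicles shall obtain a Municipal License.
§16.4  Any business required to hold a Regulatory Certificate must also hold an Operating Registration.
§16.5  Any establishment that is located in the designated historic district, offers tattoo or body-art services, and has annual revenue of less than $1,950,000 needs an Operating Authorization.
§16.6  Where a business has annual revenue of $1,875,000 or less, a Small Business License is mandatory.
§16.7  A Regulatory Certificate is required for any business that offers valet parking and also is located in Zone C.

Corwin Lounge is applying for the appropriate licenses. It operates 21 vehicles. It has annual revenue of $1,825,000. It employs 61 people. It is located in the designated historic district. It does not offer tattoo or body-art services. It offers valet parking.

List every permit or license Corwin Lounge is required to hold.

§16.1 is located in the designated historic district → Historic District Certificate required.
§16.2 employees 61 > 26 → Regulatory License not required.
§16.3 revenue $1,825,000 ≥ $975,000; vehicles 21 > 11 → Municipal License not required.
§16.4 Regulatory Certificate is not required → no effect.
§16.5 is located in the designated historic district; does not offer tattoo or body-art services; revenue $1,825,000 < $1,950,000 → Operating Authorization not required.
§16.6 revenue $1,825,000 ≤ $1,875,000 → Small Business License required.
§16.7 offers valet parking; is located in the designated historic district (not: is located in Zone C) → Regulatory Certificate not required.

Historic District Certificate, Small Business License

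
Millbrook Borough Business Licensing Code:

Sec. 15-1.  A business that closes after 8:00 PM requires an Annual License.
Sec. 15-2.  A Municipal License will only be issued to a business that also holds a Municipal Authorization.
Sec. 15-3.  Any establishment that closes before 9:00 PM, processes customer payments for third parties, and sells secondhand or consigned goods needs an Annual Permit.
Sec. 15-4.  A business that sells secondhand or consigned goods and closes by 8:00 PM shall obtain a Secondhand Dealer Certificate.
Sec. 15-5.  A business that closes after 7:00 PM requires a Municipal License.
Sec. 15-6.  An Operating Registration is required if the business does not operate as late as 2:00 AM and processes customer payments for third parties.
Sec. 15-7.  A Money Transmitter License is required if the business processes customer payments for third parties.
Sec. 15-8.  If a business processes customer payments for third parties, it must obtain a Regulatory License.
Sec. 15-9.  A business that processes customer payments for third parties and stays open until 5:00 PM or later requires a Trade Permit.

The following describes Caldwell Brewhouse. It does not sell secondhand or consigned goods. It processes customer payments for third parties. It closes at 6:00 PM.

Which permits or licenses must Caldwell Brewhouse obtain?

Money Transmitter License, Operating Registration, Regulatory License, Trade Permit

Sec. 15-1. closes 6:00 PM, at/before 8:00 PM → Annual License not required.
Sec. 15-2. Municipal License is not required → no effect.
Sec. 15-3. closes 6:00 PM, at/before 9:00 PM; processes customer payments for third parties; does not sell secondhand or consigned goods → Annual Permit not required.
Sec. 15-4. does not sell secondhand or consigned goods; closes 6:00 PM, at/before 8:00 PM → Secondhand Dealer Certificate not required.
Sec. 15-5. closes 6:00 PM, at/before 7:00 PM → Municipal License not required.
Sec. 15-6. closes 6:00 PM, at/before 2:00 AM; processes customer payments for third parties → Operating Registration required.
Sec. 15-7. processes customer payments for third parties → Money Transmitter License required.
Sec. 15-8. processes customer payments for third parties → Regulatory License required.
Sec. 15-9. processes customer payments for third parties; closes 6:00 PM, after 5:00 PM → Trade Permit required.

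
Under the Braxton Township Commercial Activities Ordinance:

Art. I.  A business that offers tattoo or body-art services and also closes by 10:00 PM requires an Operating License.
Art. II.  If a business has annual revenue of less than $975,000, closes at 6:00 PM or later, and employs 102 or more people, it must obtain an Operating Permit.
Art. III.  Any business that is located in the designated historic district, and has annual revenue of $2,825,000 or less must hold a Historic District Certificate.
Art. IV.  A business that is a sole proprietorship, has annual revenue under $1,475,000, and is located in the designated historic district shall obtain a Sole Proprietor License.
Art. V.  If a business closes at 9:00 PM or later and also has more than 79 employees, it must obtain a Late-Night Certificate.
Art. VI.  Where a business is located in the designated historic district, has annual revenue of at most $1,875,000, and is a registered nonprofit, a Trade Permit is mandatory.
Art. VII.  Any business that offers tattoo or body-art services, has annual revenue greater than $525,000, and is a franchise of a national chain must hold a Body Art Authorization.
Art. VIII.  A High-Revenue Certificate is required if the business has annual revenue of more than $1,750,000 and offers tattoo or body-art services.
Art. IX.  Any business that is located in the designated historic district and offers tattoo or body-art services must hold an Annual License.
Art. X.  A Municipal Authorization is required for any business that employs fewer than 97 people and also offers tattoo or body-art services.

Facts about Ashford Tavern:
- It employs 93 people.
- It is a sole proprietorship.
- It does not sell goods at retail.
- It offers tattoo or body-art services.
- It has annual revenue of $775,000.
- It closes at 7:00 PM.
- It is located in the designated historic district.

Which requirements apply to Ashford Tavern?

Annual License, Historic District Certificate, Municipal Authorization, Operating License, Sole Proprietor License

Art. I. offers tattoo or body-art services; closes 7:00 PM, at/before 10:00 PM → Operating License required.
Art. II. revenue $775,000 < $975,000; closes 7:00 PM, after 6:00 PM; employees 93 < 102 → Operating Permit not required.
Art. III. is located in the designated historic district; revenue $775,000 ≤ $2,825,000 → Historic District Certificate required.
Art. IV. is a sole proprietorship; revenue $775,000 < $1,475,000; is located in the designated historic district → Sole Proprietor License required.
Art. V. closes 7:00 PM, at/before 9:00 PM; employees 93 > 79 → Late-Night Certificate not required.
Art. VI. is located in the designated historic district; revenue $775,000 ≤ $1,875,000; is a sole proprietorship (not: is a registered nonprofit) → Trade Permit not required.
Art. VII. offers tattoo or body-art services; revenue $775,000 > $525,000; is a sole proprietorship (not: is a franchise of a national chain) → Body Art Authorization not required.
Art. VIII. revenue $775,000 ≤ $1,750,000; offers tattoo or body-art services → High-Revenue Certificate not required.
Art. IX. is located in the designated historic district; offers tattoo or body-art services → Annual License required.
Art. X. employees 93 < 97; offers tattoo or body-art services → Municipal Authorization required.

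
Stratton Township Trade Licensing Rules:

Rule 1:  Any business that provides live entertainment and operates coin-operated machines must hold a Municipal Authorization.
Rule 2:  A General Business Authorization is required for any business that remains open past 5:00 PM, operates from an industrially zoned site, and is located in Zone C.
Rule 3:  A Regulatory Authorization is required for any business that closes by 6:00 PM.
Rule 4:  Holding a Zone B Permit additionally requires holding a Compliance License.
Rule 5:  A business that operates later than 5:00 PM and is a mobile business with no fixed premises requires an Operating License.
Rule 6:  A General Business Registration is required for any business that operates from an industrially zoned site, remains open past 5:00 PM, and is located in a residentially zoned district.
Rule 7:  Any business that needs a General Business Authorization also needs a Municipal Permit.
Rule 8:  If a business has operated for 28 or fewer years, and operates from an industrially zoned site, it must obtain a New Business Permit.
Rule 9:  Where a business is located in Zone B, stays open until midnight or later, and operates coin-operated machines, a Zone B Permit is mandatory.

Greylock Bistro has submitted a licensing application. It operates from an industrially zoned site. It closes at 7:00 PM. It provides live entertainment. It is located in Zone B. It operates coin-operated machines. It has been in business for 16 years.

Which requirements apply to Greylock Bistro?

Rule 1: provides live entertainment; operates coin-operated machines → Municipal Authorization required.
Rule 2: closes 7:00 PM, after 5:00 PM; operates from an industrially zoned site; is located in Zone B (not: is located in Zone C) → General Business Authorization not required.
Rule 3: closes 7:00 PM, after 6:00 PM → Regulatory Authorization not required.
Rule 4: Zone B Permit is not required → no effect.
Rule 5: closes 7:00 PM, after 5:00 PM; operates from an industrially zoned site (not: is a mobile business with no fixed premises) → Operating License not required.
Rule 6: operates from an industrially zoned site; closes 7:00 PM, after 5:00 PM; is located in Zone B (not: is located in a residentially zoned district) → General Business Registration not required.
Rule 7: General Business Authorization is not required → no effect.
Rule 8: years in business 16 ≤ 28; operates from an industrially zoned site → New Business Permit required.
Rule 9: is located in Zone B; closes 7:00 PM, at/before midnight; operates coin-operated machines → Zone B Permit not required.

Municipal Authorization, New Business Permit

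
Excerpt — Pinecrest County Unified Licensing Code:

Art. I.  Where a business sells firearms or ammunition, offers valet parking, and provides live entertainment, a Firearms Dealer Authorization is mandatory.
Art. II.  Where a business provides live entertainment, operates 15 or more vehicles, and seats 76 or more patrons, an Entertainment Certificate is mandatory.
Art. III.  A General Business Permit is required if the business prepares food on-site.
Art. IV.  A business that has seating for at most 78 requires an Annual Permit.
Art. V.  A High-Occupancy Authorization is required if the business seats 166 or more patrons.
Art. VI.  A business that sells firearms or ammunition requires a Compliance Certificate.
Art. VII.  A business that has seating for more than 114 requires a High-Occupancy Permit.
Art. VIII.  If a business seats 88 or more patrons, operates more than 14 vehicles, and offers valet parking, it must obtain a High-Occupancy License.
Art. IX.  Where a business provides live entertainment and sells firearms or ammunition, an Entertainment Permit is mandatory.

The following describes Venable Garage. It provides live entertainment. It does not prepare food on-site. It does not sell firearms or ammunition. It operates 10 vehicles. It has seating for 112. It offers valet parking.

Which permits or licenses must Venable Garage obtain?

Art. I. does not sell firearms or ammunition; offers valet parking; provides live entertainment → Firearms Dealer Authorization not required.
Art. II. provides live entertainment; vehicles 10 < 15; seating 112 ≥ 76 → Entertainment Certificate not required.
Art. III. does not prepare food on-site → General Business Permit not required.
Art. IV. seating 112 > 78 → Annual Permit not required.
Art. V. seating 112 < 166 → High-Occupancy Authorization not required.
Art. VI. does not sell firearms or ammunition → Compliance Certificate not required.
Art. VII. seating 112 ≤ 114 → High-Occupancy Permit not required.
Art. VIII. seating 112 ≥ 88; vehicles 10 ≤ 14; offers valet parking → High-Occupancy License not required.
Art. IX. provides live entertainment; does not sell firearms or ammunition → Entertainment Permit not required.

None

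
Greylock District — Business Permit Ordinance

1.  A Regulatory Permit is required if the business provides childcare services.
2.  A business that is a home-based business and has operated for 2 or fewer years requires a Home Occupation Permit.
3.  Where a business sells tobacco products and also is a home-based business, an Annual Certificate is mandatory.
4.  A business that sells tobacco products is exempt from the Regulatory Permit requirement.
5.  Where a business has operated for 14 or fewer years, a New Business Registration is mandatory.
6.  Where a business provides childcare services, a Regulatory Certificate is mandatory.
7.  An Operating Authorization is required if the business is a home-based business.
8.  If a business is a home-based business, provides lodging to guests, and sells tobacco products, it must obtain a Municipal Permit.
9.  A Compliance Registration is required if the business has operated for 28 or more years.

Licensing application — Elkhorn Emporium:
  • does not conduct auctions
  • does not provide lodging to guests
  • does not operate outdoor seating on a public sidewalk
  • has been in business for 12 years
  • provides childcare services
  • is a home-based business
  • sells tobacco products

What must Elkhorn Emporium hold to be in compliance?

Annual Certificate, New Business Registration, Operating Authorization, Regulatory Certificate

1. provides childcare services → Regulatory Permit required.
2. is a home-based business; years in business 12 > 2 → Home Occupation Permit not required.
3. sells tobacco products; is a home-based business → Annual Certificate required.
4. sells tobacco products → exempt from Regulatory Permit.
5. years in business 12 ≤ 14 → New Business Registration required.
6. provides childcare services → Regulatory Certificate required.
7. is a home-based business → Operating Authorization required.
8. is a home-based business; does not provide lodging to guests; sells tobacco products → Municipal Permit not required.
9. years in business 12 < 28 → Compliance Registration not required.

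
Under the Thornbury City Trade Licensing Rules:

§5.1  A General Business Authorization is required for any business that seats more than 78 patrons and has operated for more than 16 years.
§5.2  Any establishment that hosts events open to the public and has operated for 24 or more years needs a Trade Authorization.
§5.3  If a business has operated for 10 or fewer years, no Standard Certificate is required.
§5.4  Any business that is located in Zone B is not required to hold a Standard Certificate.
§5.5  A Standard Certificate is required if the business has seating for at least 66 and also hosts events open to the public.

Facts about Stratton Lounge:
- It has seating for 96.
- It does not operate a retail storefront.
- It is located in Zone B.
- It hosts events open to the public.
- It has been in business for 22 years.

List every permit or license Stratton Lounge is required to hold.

General Business Authorization

§5.1 seating 96 > 78; years in business 22 > 16 → General Business Authorization required.
§5.2 hosts events open to the public; years in business 22 < 24 → Trade Authorization not required.
§5.3 years in business 22 > 10 → Standard Certificate exemption does not apply.
§5.4 is located in Zone B → exempt from Standard Certificate.
§5.5 seating 96 ≥ 66; hosts events open to the public → Standard Certificate required.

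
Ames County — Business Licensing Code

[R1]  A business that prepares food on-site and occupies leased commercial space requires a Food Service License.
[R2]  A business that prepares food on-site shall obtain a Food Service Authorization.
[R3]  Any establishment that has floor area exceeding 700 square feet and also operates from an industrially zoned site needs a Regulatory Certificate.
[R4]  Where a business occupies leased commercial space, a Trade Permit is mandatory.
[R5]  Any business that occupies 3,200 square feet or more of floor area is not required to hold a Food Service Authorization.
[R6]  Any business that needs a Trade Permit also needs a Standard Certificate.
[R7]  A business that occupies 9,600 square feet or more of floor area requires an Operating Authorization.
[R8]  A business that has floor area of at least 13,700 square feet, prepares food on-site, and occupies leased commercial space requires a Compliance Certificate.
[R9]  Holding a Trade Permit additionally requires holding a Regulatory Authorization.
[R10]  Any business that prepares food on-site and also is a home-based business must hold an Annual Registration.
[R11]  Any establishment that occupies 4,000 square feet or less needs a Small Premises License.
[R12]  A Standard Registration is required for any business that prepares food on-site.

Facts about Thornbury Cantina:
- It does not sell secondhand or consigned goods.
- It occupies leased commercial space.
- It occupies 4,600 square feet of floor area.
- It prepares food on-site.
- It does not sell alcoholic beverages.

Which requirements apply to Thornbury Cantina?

[R1] prepares food on-site; occupies leased commercial space → Food Service License required.
[R2] prepares food on-site → Food Service Authorization required.
[R3] floor area 4,600 square feet > 700 square feet; occupies leased commercial space (not: operates from an industrially zoned site) → Regulatory Certificate not required.
[R4] occupies leased commercial space → Trade Permit required.
[R5] floor area 4,600 square feet ≥ 3,200 square feet → exempt from Food Service Authorization.
[R6] Trade Permit is required → Standard Certificate also required.
[R7] floor area 4,600 square feet < 9,600 square feet → Operating Authorization not required.
[R8] floor area 4,600 square feet < 13,700 square feet; prepares food on-site; occupies leased commercial space → Compliance Certificate not required.
[R9] Trade Permit is required → Regulatory Authorization also required.
[R10] prepares food on-site; occupies leased commercial space (not: is a home-based business) → Annual Registration not required.
[R11] floor area 4,600 square feet > 4,000 square feet → Small Premises License not required.
[R12] prepares food on-site → Standard Registration required.

Food Service License, Regulatory Authorization, Standard Certificate, Standard Registration, Trade Permit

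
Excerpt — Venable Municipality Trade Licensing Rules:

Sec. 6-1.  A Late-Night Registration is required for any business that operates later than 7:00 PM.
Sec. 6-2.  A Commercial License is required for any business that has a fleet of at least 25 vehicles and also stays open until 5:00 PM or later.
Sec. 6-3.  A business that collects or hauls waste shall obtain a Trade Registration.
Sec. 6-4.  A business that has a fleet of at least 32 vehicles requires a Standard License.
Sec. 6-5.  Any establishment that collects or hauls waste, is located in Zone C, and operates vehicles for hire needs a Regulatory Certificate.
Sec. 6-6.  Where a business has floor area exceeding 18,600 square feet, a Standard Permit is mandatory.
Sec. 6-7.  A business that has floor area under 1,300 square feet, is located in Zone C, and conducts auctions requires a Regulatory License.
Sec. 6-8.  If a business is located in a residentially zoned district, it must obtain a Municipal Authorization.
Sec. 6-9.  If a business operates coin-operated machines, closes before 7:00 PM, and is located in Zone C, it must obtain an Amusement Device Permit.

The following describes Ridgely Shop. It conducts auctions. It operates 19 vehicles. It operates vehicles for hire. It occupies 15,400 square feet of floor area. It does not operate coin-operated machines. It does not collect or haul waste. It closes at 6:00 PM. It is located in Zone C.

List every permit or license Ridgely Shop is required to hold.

None

Sec. 6-1. closes 6:00 PM, at/before 7:00 PM → Late-Night Registration not required.
Sec. 6-2. vehicles 19 < 25; closes 6:00 PM, after 5:00 PM → Commercial License not required.
Sec. 6-3. does not collect or haul waste → Trade Registration not required.
Sec. 6-4. vehicles 19 < 32 → Standard License not required.
Sec. 6-5. does not collect or haul waste; is located in Zone C; operates vehicles for hire → Regulatory Certificate not required.
Sec. 6-6. floor area 15,400 square feet ≤ 18,600 square feet → Standard Permit not required.
Sec. 6-7. floor area 15,400 square feet ≥ 1,300 square feet; is located in Zone C; conducts auctions → Regulatory License not required.
Sec. 6-8. is located in Zone C (not: is located in a residentially zoned district) → Municipal Authorization not required.
Sec. 6-9. does not operate coin-operated machines; closes 6:00 PM, at/before 7:00 PM; is located in Zone C → Amusement Device Permit not required.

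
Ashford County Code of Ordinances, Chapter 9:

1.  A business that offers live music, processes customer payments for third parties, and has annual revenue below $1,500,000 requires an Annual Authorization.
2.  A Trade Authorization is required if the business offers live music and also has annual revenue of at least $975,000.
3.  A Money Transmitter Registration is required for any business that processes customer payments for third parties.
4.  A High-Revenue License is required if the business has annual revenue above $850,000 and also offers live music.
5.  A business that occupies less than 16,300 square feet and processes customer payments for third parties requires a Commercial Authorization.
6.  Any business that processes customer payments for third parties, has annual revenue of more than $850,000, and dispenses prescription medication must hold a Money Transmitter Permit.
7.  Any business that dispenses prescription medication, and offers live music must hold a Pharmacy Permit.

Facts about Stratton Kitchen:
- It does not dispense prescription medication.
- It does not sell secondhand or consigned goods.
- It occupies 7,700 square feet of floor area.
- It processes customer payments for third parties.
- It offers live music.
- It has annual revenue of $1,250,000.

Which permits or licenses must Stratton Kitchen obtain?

Annual Authorization, Commercial Authorization, High-Revenue License, Money Transmitter Registration, Trade Authorization

1. offers live music; processes customer payments for third parties; revenue $1,250,000 < $1,500,000 → Annual Authorization required.
2. offers live music; revenue $1,250,000 ≥ $975,000 → Trade Authorization required.
3. processes customer payments for third parties → Money Transmitter Registration required.
4. revenue $1,250,000 > $850,000; offers live music → High-Revenue License required.
5. floor area 7,700 square feet < 16,300 square feet; processes customer payments for third parties → Commercial Authorization required.
6. processes customer payments for third parties; revenue $1,250,000 > $850,000; does not dispense prescription medication → Money Transmitter Permit not required.
7. does not dispense prescription medication; offers live music → Pharmacy Permit not required.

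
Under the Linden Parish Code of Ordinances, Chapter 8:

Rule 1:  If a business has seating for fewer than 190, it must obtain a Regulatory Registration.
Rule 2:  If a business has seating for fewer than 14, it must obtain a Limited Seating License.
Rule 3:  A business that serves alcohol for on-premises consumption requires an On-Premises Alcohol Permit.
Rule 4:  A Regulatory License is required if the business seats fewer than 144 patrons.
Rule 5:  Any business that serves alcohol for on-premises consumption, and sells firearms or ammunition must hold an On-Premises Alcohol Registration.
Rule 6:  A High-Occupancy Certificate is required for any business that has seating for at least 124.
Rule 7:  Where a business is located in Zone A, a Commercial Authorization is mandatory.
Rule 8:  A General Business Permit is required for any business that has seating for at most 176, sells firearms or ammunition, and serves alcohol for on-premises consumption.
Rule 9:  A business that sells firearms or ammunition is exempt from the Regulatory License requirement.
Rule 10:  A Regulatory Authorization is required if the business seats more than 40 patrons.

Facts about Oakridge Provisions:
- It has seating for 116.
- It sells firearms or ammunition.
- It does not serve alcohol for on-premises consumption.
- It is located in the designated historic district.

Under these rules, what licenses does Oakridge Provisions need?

Rule 1: seating 116 < 190 → Regulatory Registration required.
Rule 2: seating 116 ≥ 14 → Limited Seating License not required.
Rule 3: does not serve alcohol for on-premises consumption → On-Premises Alcohol Permit not required.
Rule 4: seating 116 < 144 → Regulatory License required.
Rule 5: does not serve alcohol for on-premises consumption; sells firearms or ammunition → On-Premises Alcohol Registration not required.
Rule 6: seating 116 < 124 → High-Occupancy Certificate not required.
Rule 7: is located in the designated historic district (not: is located in Zone A) → Commercial Authorization not required.
Rule 8: seating 116 ≤ 176; sells firearms or ammunition; does not serve alcohol for on-premises consumption → General Business Permit not required.
Rule 9: sells firearms or ammunition → exempt from Regulatory License.
Rule 10: seating 116 > 40 → Regulatory Authorization required.

Regulatory Authorization, Regulatory Registration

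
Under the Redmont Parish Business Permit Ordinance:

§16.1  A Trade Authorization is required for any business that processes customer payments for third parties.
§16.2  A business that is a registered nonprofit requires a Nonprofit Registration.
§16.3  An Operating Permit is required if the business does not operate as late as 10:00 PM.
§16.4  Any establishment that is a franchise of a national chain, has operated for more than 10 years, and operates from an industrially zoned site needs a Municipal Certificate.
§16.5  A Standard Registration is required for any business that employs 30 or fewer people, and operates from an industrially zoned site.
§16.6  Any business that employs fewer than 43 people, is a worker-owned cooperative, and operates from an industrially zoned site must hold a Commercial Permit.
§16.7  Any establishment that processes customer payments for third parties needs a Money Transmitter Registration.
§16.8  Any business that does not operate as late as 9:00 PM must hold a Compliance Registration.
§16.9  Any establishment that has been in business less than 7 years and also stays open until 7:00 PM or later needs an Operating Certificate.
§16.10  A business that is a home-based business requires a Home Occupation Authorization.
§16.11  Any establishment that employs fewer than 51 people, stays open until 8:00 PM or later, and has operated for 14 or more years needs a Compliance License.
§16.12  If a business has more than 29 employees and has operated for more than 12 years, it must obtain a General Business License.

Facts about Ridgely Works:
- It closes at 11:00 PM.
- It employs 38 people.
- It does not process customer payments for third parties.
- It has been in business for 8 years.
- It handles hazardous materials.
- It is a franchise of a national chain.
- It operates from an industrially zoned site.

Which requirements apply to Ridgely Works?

None

§16.1 does not process customer payments for third parties → Trade Authorization not required.
§16.2 is a franchise of a national chain (not: is a registered nonprofit) → Nonprofit Registration not required.
§16.3 closes 11:00 PM, after 10:00 PM → Operating Permit not required.
§16.4 is a franchise of a national chain; years in business 8 ≤ 10; operates from an industrially zoned site → Municipal Certificate not required.
§16.5 employees 38 > 30; operates from an industrially zoned site → Standard Registration not required.
§16.6 employees 38 < 43; is a franchise of a national chain (not: is a worker-owned cooperative); operates from an industrially zoned site → Commercial Permit not required.
§16.7 does not process customer payments for third parties → Money Transmitter Registration not required.
§16.8 closes 11:00 PM, after 9:00 PM → Compliance Registration not required.
§16.9 years in business 8 ≥ 7; closes 11:00 PM, after 7:00 PM → Operating Certificate not required.
§16.10 operates from an industrially zoned site (not: is a home-based business) → Home Occupation Authorization not required.
§16.11 employees 38 < 51; closes 11:00 PM, after 8:00 PM; years in business 8 < 14 → Compliance License not required.
§16.12 employees 38 > 29; years in business 8 ≤ 12 → General Business License not required.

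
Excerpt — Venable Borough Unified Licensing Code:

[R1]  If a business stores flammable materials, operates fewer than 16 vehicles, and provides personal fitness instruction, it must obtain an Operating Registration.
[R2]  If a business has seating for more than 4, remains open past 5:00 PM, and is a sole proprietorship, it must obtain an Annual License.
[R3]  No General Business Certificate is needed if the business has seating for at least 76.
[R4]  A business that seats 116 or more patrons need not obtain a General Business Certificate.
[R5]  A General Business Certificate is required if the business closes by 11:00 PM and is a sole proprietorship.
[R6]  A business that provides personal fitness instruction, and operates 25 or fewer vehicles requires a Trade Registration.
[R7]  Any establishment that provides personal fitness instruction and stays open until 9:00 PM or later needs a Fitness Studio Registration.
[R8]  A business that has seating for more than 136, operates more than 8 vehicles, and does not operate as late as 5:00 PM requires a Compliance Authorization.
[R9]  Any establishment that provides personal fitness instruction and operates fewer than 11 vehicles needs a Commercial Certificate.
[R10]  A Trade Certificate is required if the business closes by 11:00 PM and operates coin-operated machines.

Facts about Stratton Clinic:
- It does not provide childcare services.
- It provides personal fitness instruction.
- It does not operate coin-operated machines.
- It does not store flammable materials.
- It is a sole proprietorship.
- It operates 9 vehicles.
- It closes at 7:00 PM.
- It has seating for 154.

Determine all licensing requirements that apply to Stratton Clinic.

[R1] does not store flammable materials; vehicles 9 < 16; provides personal fitness instruction → Operating Registration not required.
[R2] seating 154 > 4; closes 7:00 PM, after 5:00 PM; is a sole proprietorship → Annual License required.
[R3] seating 154 ≥ 76 → exempt from General Business Certificate.
[R4] seating 154 ≥ 116 → exempt from General Business Certificate.
[R5] closes 7:00 PM, at/before 11:00 PM; is a sole proprietorship → General Business Certificate required.
[R6] provides personal fitness instruction; vehicles 9 ≤ 25 → Trade Registration required.
[R7] provides personal fitness instruction; closes 7:00 PM, at/before 9:00 PM → Fitness Studio Registration not required.
[R8] seating 154 > 136; vehicles 9 > 8; closes 7:00 PM, after 5:00 PM → Compliance Authorization not required.
[R9] provides personal fitness instruction; vehicles 9 < 11 → Commercial Certificate required.
[R10] closes 7:00 PM, at/before 11:00 PM; does not operate coin-operated machines → Trade Certificate not required.

Annual License, Commercial Certificate, Trade Registration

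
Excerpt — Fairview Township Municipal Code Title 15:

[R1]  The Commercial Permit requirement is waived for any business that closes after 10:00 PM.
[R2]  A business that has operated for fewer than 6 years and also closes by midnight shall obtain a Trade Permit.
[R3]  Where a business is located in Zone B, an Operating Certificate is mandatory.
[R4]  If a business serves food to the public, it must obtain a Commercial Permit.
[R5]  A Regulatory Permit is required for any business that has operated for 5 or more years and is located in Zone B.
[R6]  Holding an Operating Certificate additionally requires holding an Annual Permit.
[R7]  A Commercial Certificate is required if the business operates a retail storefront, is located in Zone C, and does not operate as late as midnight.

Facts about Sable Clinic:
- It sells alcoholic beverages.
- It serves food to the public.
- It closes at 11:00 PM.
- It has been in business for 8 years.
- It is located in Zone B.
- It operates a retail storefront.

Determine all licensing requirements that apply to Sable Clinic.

Annual Permit, Operating Certificate, Regulatory Permit

[R1] closes 11:00 PM, after 10:00 PM → exempt from Commercial Permit.
[R2] years in business 8 ≥ 6; closes 11:00 PM, at/before midnight → Trade Permit not required.
[R3] is located in Zone B → Operating Certificate required.
[R4] serves food to the public → Commercial Permit required.
[R5] years in business 8 ≥ 5; is located in Zone B → Regulatory Permit required.
[R6] Operating Certificate is required → Annual Permit also required.
[R7] operates a retail storefront; is located in Zone B (not: is located in Zone C); closes 11:00 PM, at/before midnight → Commercial Certificate not required.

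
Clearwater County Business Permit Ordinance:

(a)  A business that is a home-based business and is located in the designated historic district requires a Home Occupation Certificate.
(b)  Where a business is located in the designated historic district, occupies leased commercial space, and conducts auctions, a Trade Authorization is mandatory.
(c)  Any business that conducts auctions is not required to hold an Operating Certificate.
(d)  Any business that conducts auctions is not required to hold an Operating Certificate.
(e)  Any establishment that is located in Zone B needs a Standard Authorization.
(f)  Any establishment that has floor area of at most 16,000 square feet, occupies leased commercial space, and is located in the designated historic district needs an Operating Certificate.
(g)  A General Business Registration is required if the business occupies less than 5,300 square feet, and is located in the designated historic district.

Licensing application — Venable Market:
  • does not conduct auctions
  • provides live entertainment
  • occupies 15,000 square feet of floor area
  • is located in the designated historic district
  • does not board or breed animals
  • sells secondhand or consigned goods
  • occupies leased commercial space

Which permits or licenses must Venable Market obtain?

Operating Certificate

(a) occupies leased commercial space (not: is a home-based business); is located in the designated historic district → Home Occupation Certificate not required.
(b) is located in the designated historic district; occupies leased commercial space; does not conduct auctions → Trade Authorization not required.
(c) does not conduct auctions → Operating Certificate exemption does not apply.
(d) does not conduct auctions → Operating Certificate exemption does not apply.
(e) is located in the designated historic district (not: is located in Zone B) → Standard Authorization not required.
(f) floor area 15,000 square feet ≤ 16,000 square feet; occupies leased commercial space; is located in the designated historic district → Operating Certificate required.
(g) floor area 15,000 square feet ≥ 5,300 square feet; is located in the designated historic district → General Business Registration not required.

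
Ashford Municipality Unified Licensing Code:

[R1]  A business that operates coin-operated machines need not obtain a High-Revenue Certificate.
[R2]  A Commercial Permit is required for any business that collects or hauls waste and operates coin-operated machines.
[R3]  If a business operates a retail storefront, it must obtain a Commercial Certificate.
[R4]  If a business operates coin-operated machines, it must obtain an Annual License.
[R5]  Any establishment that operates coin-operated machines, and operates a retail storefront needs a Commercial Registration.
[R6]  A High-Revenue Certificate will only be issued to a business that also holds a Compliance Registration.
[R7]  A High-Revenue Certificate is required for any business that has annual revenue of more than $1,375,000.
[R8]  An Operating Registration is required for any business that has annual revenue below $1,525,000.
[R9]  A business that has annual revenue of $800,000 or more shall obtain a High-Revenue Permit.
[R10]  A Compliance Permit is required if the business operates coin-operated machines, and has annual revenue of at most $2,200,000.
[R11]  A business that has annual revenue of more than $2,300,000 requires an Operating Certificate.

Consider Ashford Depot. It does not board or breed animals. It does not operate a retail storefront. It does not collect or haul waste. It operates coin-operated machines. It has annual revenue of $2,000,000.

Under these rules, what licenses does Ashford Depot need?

[R1] operates coin-operated machines → exempt from High-Revenue Certificate.
[R2] does not collect or haul waste; operates coin-operated machines → Commercial Permit not required.
[R3] does not operate a retail storefront → Commercial Certificate not required.
[R4] operates coin-operated machines → Annual License required.
[R5] operates coin-operated machines; does not operate a retail storefront → Commercial Registration not required.
[R6] High-Revenue Certificate is not required → no effect.
[R7] revenue $2,000,000 > $1,375,000 → High-Revenue Certificate required.
[R8] revenue $2,000,000 ≥ $1,525,000 → Operating Registration not required.
[R9] revenue $2,000,000 ≥ $800,000 → High-Revenue Permit required.
[R10] operates coin-operated machines; revenue $2,000,000 ≤ $2,200,000 → Compliance Permit required.
[R11] revenue $2,000,000 ≤ $2,300,000 → Operating Certificate not required.

Annual License, Compliance Permit, High-Revenue Permit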